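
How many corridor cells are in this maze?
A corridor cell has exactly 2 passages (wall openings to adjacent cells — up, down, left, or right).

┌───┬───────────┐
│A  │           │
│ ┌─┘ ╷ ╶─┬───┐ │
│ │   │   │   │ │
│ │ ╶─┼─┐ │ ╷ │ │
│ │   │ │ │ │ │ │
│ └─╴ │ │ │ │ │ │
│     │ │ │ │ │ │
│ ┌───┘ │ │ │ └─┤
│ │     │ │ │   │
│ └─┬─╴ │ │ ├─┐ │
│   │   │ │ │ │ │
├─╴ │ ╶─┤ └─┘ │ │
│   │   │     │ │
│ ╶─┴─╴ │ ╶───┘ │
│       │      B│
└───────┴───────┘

Counting cells with exactly 2 passages:
Total corridor cells: 54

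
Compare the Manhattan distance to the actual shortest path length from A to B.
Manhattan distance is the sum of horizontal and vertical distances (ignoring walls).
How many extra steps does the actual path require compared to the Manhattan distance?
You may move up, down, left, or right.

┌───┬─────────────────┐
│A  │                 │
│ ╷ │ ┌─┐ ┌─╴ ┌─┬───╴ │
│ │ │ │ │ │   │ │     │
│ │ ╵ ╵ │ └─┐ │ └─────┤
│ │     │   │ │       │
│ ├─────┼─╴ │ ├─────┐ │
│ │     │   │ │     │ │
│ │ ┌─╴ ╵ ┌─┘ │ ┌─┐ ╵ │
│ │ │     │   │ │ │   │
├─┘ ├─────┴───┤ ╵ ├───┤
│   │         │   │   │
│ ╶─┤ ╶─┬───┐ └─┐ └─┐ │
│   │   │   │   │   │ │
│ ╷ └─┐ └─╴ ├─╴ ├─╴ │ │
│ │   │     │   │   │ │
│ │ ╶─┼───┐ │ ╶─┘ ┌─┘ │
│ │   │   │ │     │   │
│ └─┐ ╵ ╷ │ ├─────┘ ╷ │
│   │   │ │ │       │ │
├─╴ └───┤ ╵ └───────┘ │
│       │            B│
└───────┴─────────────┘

Manhattan distance: |10 - 0| + |10 - 0| = 20
Actual path length: 38
Extra steps: 38 - 20 = 18

Solution:

┌───┬─────────────────┐
│A ↓│↱ → ↓            │
│ ╷ │ ┌─┐ ┌─╴ ┌─┬───╴ │
│ │↓│↑│ │↓│   │ │     │
│ │ ╵ ╵ │ └─┐ │ └─────┤
│ │↳ ↑  │↳ ↓│ │       │
│ ├─────┼─╴ │ ├─────┐ │
│ │↓ ← ↰│↓ ↲│ │     │ │
│ │ ┌─╴ ╵ ┌─┘ │ ┌─┐ ╵ │
│ │↓│  ↑ ↲│   │ │ │   │
├─┘ ├─────┴───┤ ╵ ├───┤
│↓ ↲│         │   │   │
│ ╶─┤ ╶─┬───┐ └─┐ └─┐ │
│↳ ↓│   │   │   │   │ │
│ ╷ └─┐ └─╴ ├─╴ ├─╴ │ │
│ │↓  │     │   │   │ │
│ │ ╶─┼───┐ │ ╶─┘ ┌─┘ │
│ │↳ ↓│↱ ↓│ │     │   │
│ └─┐ ╵ ╷ │ ├─────┘ ╷ │
│   │↳ ↑│↓│ │       │ │
├─╴ └───┤ ╵ └───────┘ │
│       │↳ → → → → → B│
└───────┴─────────────┘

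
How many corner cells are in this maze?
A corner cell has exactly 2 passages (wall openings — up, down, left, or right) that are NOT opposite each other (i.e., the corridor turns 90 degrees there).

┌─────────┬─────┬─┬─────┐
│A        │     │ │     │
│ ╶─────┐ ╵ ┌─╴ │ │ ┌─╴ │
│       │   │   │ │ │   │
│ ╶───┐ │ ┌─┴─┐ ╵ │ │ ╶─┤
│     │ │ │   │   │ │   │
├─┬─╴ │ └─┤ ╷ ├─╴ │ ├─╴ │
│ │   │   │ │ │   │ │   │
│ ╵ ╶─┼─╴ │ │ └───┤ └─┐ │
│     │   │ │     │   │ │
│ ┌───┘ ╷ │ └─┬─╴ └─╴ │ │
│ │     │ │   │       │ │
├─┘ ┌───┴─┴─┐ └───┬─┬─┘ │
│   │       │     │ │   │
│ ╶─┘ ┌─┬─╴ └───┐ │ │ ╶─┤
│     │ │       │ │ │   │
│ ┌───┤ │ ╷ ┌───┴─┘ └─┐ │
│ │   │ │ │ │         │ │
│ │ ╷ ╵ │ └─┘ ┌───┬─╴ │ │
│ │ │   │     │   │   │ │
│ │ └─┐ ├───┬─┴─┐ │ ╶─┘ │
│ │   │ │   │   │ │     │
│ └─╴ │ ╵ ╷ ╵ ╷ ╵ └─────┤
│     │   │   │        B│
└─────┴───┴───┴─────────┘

Counting corner cells (2 non-opposite passages):
Total corners: 69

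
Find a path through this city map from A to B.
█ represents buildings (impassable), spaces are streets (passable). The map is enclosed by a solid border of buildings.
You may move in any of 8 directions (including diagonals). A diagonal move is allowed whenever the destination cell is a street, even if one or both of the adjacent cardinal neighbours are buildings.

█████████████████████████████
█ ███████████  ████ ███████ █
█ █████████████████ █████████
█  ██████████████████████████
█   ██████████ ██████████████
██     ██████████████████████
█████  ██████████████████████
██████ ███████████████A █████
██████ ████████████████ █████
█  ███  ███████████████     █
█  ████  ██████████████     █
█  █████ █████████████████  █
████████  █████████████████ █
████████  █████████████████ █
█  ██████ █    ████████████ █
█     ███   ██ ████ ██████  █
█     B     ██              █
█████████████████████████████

Finding the shortest path from A to B:
Movement: 8-directional
Path length: 28 steps
Directions: down-right → down-right → down-right → down-right → down-right → down → down → down-left → down-left → left → left → left → left → left → left → left → left → left → left → up-left → up-left → left → left → down-left → left → down-left → left → left

Solution:

█████████████████████████████
█ ███████████  ████ ███████ █
█ █████████████████ █████████
█  ██████████████████████████
█   ██████████ ██████████████
██     ██████████████████████
█████  ██████████████████████
██████ ███████████████A █████
██████ ████████████████↘█████
█  ███  ███████████████ ↘   █
█  ████  ██████████████  ↘  █
█  █████ █████████████████↘ █
████████  █████████████████↓█
████████  █████████████████↓█
█  ██████ █↙←← ████████████↙█
█     ███↙← ██↖████ ██████↙ █
█     B←←   ██ ↖←←←←←←←←←←  █
█████████████████████████████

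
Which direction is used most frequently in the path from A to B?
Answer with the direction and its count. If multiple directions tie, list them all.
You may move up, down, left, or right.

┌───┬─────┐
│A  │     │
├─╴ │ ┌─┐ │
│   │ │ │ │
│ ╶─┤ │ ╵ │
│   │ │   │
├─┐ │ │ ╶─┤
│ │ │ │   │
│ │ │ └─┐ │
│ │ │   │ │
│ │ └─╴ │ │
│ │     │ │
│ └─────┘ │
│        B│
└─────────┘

Directions: right, down, left, down, right, down, down, down, right, right, up, left, up, up, up, up, right, right, down, down, left, down, right, down, down, down
Counts: {'right': 7, 'down': 11, 'left': 3, 'up': 5}
Most common: down (11 times)

Solution:

┌───┬─────┐
│A ↓│↱ → ↓│
├─╴ │ ┌─┐ │
│↓ ↲│↑│ │↓│
│ ╶─┤ │ ╵ │
│↳ ↓│↑│↓ ↲│
├─┐ │ │ ╶─┤
│ │↓│↑│↳ ↓│
│ │ │ └─┐ │
│ │↓│↑ ↰│↓│
│ │ └─╴ │ │
│ │↳ → ↑│↓│
│ └─────┘ │
│        B│
└─────────┘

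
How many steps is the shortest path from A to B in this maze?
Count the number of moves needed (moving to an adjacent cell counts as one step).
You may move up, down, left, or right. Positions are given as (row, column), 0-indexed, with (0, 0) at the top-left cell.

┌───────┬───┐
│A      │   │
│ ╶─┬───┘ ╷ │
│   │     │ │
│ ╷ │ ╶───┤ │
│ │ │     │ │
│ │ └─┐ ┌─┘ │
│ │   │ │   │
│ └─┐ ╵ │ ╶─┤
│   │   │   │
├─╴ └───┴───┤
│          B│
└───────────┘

Using BFS to find shortest path:
Start: (0, 0), End: (5, 5)
Path found:
(0,0) → (1,0) → (2,0) → (3,0) → (4,0) → (4,1) → (5,1) → (5,2) → (5,3) → (5,4) → (5,5)
Number of steps: 10

Solution:

┌───────┬───┐
│A      │   │
│ ╶─┬───┘ ╷ │
│↓  │     │ │
│ ╷ │ ╶───┤ │
│↓│ │     │ │
│ │ └─┐ ┌─┘ │
│↓│   │ │   │
│ └─┐ ╵ │ ╶─┤
│↳ ↓│   │   │
├─╴ └───┴───┤
│  ↳ → → → B│
└───────────┘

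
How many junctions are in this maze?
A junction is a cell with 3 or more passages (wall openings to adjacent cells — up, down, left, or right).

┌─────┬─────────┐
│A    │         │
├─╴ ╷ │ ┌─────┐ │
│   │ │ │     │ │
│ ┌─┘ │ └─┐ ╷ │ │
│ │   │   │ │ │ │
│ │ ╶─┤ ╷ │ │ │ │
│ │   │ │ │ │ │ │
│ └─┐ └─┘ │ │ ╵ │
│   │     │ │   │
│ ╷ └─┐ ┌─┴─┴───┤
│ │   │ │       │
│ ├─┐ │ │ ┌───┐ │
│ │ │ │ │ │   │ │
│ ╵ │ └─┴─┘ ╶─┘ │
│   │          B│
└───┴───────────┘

Checking each cell for number of passages:

Junctions found (3+ passages):
  (0, 1): 3 passages
  (1, 5): 3 passages
  (2, 3): 3 passages
  (4, 0): 3 passages
  (4, 3): 3 passages
  (7, 5): 3 passages
Total junctions: 6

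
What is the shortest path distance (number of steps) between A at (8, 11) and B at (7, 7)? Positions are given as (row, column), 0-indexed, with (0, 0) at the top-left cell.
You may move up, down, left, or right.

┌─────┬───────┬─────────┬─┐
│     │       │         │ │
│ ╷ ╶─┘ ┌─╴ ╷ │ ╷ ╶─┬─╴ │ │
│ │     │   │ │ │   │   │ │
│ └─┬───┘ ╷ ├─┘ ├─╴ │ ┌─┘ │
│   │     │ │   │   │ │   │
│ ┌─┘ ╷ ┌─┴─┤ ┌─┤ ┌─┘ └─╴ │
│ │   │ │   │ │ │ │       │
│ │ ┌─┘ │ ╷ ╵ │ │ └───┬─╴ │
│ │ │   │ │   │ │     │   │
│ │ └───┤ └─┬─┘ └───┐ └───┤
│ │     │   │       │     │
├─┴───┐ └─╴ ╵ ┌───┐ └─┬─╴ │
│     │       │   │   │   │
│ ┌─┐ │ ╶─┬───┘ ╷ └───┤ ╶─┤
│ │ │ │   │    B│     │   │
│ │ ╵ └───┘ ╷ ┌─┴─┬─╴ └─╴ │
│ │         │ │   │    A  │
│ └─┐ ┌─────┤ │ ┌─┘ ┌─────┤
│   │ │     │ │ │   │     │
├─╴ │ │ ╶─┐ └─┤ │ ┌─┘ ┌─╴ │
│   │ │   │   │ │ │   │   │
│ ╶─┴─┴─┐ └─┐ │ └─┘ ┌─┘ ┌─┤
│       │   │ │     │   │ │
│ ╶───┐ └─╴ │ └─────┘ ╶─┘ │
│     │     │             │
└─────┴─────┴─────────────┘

Finding path from (8, 11) to (7, 7):
Path: (8,11) → (8,10) → (7,10) → (7,9) → (7,8) → (6,8) → (6,7) → (7,7)
Distance: 7 steps

Solution:

┌─────┬───────┬─────────┬─┐
│     │       │         │ │
│ ╷ ╶─┘ ┌─╴ ╷ │ ╷ ╶─┬─╴ │ │
│ │     │   │ │ │   │   │ │
│ └─┬───┘ ╷ ├─┘ ├─╴ │ ┌─┘ │
│   │     │ │   │   │ │   │
│ ┌─┘ ╷ ┌─┴─┤ ┌─┤ ┌─┘ └─╴ │
│ │   │ │   │ │ │ │       │
│ │ ┌─┘ │ ╷ ╵ │ │ └───┬─╴ │
│ │ │   │ │   │ │     │   │
│ │ └───┤ └─┬─┘ └───┐ └───┤
│ │     │   │       │     │
├─┴───┐ └─╴ ╵ ┌───┐ └─┬─╴ │
│     │       │↓ ↰│   │   │
│ ┌─┐ │ ╶─┬───┘ ╷ └───┤ ╶─┤
│ │ │ │   │    B│↑ ← ↰│   │
│ │ ╵ └───┘ ╷ ┌─┴─┬─╴ └─╴ │
│ │         │ │   │  ↑ A  │
│ └─┐ ┌─────┤ │ ┌─┘ ┌─────┤
│   │ │     │ │ │   │     │
├─╴ │ │ ╶─┐ └─┤ │ ┌─┘ ┌─╴ │
│   │ │   │   │ │ │   │   │
│ ╶─┴─┴─┐ └─┐ │ └─┘ ┌─┘ ┌─┤
│       │   │ │     │   │ │
│ ╶───┐ └─╴ │ └─────┘ ╶─┘ │
│     │     │             │
└─────┴─────┴─────────────┘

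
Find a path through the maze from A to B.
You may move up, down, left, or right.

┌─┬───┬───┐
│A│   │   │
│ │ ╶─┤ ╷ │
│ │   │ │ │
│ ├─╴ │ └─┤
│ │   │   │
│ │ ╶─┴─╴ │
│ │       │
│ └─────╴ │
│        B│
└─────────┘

Finding the shortest path through the maze:
Path length: 8 steps
Directions: down → down → down → down → right → right → right → right

Solution:

┌─┬───┬───┐
│A│   │   │
│ │ ╶─┤ ╷ │
│↓│   │ │ │
│ ├─╴ │ └─┤
│↓│   │   │
│ │ ╶─┴─╴ │
│↓│       │
│ └─────╴ │
│↳ → → → B│
└─────────┘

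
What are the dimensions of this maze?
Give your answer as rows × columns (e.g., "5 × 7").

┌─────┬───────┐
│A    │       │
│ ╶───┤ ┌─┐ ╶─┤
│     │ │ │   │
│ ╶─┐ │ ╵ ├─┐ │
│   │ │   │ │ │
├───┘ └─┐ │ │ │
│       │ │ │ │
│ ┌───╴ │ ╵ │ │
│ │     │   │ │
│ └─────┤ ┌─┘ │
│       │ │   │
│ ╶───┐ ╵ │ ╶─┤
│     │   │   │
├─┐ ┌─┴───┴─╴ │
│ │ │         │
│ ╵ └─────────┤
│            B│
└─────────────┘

Counting the maze dimensions:
Rows (vertical): 9
Columns (horizontal): 7
Dimensions: 9 × 7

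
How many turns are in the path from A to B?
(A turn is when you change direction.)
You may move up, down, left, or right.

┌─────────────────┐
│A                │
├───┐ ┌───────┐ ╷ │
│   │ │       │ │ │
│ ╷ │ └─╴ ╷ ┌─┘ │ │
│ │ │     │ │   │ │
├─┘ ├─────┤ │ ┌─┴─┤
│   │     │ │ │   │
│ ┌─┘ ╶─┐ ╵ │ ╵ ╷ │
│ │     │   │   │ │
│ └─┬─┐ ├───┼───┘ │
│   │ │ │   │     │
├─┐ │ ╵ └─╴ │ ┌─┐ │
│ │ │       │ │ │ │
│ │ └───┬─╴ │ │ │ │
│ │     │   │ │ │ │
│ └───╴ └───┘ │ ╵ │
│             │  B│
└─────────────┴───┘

Directions: right, right, right, right, right, right, right, down, down, left, down, down, right, up, right, down, down, down, down, down
Number of turns: 7

Solution:

┌─────────────────┐
│A → → → → → → ↓  │
├───┐ ┌───────┐ ╷ │
│   │ │       │↓│ │
│ ╷ │ └─╴ ╷ ┌─┘ │ │
│ │ │     │ │↓ ↲│ │
├─┘ ├─────┤ │ ┌─┴─┤
│   │     │ │↓│↱ ↓│
│ ┌─┘ ╶─┐ ╵ │ ╵ ╷ │
│ │     │   │↳ ↑│↓│
│ └─┬─┐ ├───┼───┘ │
│   │ │ │   │    ↓│
├─┐ │ ╵ └─╴ │ ┌─┐ │
│ │ │       │ │ │↓│
│ │ └───┬─╴ │ │ │ │
│ │     │   │ │ │↓│
│ └───╴ └───┘ │ ╵ │
│             │  B│
└─────────────┴───┘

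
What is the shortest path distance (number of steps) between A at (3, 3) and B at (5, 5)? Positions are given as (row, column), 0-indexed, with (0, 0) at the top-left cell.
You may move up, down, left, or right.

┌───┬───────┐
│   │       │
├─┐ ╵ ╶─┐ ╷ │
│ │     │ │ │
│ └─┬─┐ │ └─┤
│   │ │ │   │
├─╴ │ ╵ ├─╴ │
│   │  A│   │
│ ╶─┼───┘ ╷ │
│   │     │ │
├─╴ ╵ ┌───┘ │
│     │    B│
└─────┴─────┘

Finding path from (3, 3) to (5, 5):
Path: (3,3) → (2,3) → (1,3) → (1,2) → (0,2) → (0,3) → (0,4) → (1,4) → (2,4) → (2,5) → (3,5) → (4,5) → (5,5)
Distance: 12 steps

Solution:

┌───┬───────┐
│   │↱ → ↓  │
├─┐ ╵ ╶─┐ ╷ │
│ │  ↑ ↰│↓│ │
│ └─┬─┐ │ └─┤
│   │ │↑│↳ ↓│
├─╴ │ ╵ ├─╴ │
│   │  A│  ↓│
│ ╶─┼───┘ ╷ │
│   │     │↓│
├─╴ ╵ ┌───┘ │
│     │    B│
└─────┴─────┘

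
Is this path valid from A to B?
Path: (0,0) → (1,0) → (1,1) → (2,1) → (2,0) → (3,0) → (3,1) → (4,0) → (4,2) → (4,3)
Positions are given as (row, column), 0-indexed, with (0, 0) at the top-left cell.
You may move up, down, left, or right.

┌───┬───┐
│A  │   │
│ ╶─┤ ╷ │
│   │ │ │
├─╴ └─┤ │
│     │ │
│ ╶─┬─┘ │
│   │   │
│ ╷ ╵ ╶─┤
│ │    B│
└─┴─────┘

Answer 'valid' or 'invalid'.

Checking path validity:
Result: Invalid move at step 7: cannot move from (3, 1) to (4, 0).

invalid

Correct solution:

┌───┬───┐
│A  │   │
│ ╶─┤ ╷ │
│↳ ↓│ │ │
├─╴ └─┤ │
│↓ ↲  │ │
│ ╶─┬─┘ │
│↳ ↓│   │
│ ╷ ╵ ╶─┤
│ │↳ → B│
└─┴─────┘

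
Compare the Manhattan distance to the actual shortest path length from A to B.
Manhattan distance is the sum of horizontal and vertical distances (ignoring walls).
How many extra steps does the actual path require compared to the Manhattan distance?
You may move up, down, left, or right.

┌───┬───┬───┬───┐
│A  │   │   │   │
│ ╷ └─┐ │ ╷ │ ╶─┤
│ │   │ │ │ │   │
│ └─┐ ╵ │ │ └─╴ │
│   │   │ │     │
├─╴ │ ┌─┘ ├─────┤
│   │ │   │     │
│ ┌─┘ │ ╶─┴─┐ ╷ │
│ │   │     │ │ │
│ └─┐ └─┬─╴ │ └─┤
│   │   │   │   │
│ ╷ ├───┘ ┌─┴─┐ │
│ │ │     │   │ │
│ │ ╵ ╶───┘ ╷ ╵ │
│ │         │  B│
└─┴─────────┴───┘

Manhattan distance: |7 - 0| + |7 - 0| = 14
Actual path length: 18
Extra steps: 18 - 14 = 4

Solution:

┌───┬───┬───┬───┐
│A  │   │   │   │
│ ╷ └─┐ │ ╷ │ ╶─┤
│↓│   │ │ │ │   │
│ └─┐ ╵ │ │ └─╴ │
│↳ ↓│   │ │     │
├─╴ │ ┌─┘ ├─────┤
│↓ ↲│ │   │     │
│ ┌─┘ │ ╶─┴─┐ ╷ │
│↓│   │     │ │ │
│ └─┐ └─┬─╴ │ └─┤
│↳ ↓│   │   │   │
│ ╷ ├───┘ ┌─┴─┐ │
│ │↓│     │↱ ↓│ │
│ │ ╵ ╶───┘ ╷ ╵ │
│ │↳ → → → ↑│↳ B│
└─┴─────────┴───┘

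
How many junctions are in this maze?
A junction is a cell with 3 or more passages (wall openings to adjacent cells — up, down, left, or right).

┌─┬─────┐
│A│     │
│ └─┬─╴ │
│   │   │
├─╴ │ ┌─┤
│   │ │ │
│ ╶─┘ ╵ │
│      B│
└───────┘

Checking each cell for number of passages:

Junctions found (3+ passages):
  (3, 2): 3 passages
Total junctions: 1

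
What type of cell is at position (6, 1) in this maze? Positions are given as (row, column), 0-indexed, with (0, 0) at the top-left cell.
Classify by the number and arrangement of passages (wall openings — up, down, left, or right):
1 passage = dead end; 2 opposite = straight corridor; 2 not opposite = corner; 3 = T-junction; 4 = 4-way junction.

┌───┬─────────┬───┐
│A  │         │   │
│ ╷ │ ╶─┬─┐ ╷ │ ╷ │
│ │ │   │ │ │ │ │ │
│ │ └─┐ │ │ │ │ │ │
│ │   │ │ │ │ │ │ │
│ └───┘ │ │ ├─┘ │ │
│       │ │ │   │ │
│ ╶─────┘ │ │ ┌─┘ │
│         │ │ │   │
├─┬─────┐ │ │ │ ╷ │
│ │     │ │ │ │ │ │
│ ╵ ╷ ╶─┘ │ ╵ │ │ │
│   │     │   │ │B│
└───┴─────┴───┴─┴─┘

Checking cell at (6, 1):
Number of passages: 2
Cell type: corner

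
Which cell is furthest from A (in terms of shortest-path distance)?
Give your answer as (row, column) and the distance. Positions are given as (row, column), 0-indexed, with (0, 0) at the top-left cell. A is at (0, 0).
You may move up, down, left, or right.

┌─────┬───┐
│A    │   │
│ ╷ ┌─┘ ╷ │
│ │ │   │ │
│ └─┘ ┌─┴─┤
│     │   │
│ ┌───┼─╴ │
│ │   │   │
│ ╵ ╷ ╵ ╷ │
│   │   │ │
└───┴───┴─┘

Computing BFS distances from A to all cells:
Furthest cell: (2, 3)
Distance: 13 steps

Path from A to the furthest cell:

┌─────┬───┐
│A    │   │
│ ╷ ┌─┘ ╷ │
│↓│ │   │ │
│ └─┘ ┌─┴─┤
│↓    │B ↰│
│ ┌───┼─╴ │
│↓│↱ ↓│↱ ↑│
│ ╵ ╷ ╵ ╷ │
│↳ ↑│↳ ↑│ │
└───┴───┴─┘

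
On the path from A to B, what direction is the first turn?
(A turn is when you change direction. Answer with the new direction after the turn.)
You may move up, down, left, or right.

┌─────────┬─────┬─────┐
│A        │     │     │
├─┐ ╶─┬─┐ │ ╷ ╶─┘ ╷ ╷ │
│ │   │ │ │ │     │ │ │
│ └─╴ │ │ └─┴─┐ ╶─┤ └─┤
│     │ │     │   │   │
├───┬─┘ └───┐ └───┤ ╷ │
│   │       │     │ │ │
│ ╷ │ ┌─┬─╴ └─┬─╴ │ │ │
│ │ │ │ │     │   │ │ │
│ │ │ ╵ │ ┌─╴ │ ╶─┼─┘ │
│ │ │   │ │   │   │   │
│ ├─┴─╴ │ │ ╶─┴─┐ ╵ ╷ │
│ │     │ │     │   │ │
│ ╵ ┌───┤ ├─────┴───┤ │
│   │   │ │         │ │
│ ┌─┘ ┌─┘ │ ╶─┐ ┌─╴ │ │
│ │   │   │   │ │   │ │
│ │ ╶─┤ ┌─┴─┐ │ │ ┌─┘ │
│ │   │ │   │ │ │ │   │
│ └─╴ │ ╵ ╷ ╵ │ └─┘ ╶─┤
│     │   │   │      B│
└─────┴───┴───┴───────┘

Directions: right, right, right, right, down, down, right, right, down, right, right, down, left, down, right, down, right, up, right, down, down, down, down, left, down, right
First turn direction: down

Solution:

┌─────────┬─────┬─────┐
│A → → → ↓│     │     │
├─┐ ╶─┬─┐ │ ╷ ╶─┘ ╷ ╷ │
│ │   │ │↓│ │     │ │ │
│ └─╴ │ │ └─┴─┐ ╶─┤ └─┤
│     │ │↳ → ↓│   │   │
├───┬─┘ └───┐ └───┤ ╷ │
│   │       │↳ → ↓│ │ │
│ ╷ │ ┌─┬─╴ └─┬─╴ │ │ │
│ │ │ │ │     │↓ ↲│ │ │
│ │ │ ╵ │ ┌─╴ │ ╶─┼─┘ │
│ │ │   │ │   │↳ ↓│↱ ↓│
│ ├─┴─╴ │ │ ╶─┴─┐ ╵ ╷ │
│ │     │ │     │↳ ↑│↓│
│ ╵ ┌───┤ ├─────┴───┤ │
│   │   │ │         │↓│
│ ┌─┘ ┌─┘ │ ╶─┐ ┌─╴ │ │
│ │   │   │   │ │   │↓│
│ │ ╶─┤ ┌─┴─┐ │ │ ┌─┘ │
│ │   │ │   │ │ │ │↓ ↲│
│ └─╴ │ ╵ ╷ ╵ │ └─┘ ╶─┤
│     │   │   │    ↳ B│
└─────┴───┴───┴───────┘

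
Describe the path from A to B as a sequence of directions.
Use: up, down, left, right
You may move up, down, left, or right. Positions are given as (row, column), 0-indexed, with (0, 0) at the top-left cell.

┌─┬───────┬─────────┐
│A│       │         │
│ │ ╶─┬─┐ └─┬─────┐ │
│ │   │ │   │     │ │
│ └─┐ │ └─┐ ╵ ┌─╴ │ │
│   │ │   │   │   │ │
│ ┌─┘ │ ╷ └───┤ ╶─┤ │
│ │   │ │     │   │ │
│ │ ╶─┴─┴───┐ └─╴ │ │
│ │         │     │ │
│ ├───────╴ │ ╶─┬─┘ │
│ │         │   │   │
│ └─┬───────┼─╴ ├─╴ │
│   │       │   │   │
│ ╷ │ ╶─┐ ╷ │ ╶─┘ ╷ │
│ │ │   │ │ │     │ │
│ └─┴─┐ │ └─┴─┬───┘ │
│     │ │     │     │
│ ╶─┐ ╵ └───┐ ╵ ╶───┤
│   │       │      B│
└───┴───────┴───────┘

Finding the path and converting it to directions:
Path through cells: (0,0) → (1,0) → (2,0) → (3,0) → (4,0) → (5,0) → (6,0) → (7,0) → (8,0) → (8,1) → (8,2) → (9,2) → (9,3) → (8,3) → (7,3) → (7,2) → (6,2) → (6,3) → (6,4) → (7,4) → (8,4) → (8,5) → (8,6) → (9,6) → (9,7) → (9,8) → (9,9)
Directions: down, down, down, down, down, down, down, down, right, right, down, right, up, up, left, up, right, right, down, down, right, right, down, right, right, right

Solution:

┌─┬───────┬─────────┐
│A│       │         │
│ │ ╶─┬─┐ └─┬─────┐ │
│↓│   │ │   │     │ │
│ └─┐ │ └─┐ ╵ ┌─╴ │ │
│↓  │ │   │   │   │ │
│ ┌─┘ │ ╷ └───┤ ╶─┤ │
│↓│   │ │     │   │ │
│ │ ╶─┴─┴───┐ └─╴ │ │
│↓│         │     │ │
│ ├───────╴ │ ╶─┬─┘ │
│↓│         │   │   │
│ └─┬───────┼─╴ ├─╴ │
│↓  │↱ → ↓  │   │   │
│ ╷ │ ╶─┐ ╷ │ ╶─┘ ╷ │
│↓│ │↑ ↰│↓│ │     │ │
│ └─┴─┐ │ └─┴─┬───┘ │
│↳ → ↓│↑│↳ → ↓│     │
│ ╶─┐ ╵ └───┐ ╵ ╶───┤
│   │↳ ↑    │↳ → → B│
└───┴───────┴───────┘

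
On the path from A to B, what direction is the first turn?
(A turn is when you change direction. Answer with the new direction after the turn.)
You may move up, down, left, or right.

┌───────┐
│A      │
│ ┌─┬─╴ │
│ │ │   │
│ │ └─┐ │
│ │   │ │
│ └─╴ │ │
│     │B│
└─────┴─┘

Directions: right, right, right, down, down, down
First turn direction: down

Solution:

┌───────┐
│A → → ↓│
│ ┌─┬─╴ │
│ │ │  ↓│
│ │ └─┐ │
│ │   │↓│
│ └─╴ │ │
│     │B│
└─────┴─┘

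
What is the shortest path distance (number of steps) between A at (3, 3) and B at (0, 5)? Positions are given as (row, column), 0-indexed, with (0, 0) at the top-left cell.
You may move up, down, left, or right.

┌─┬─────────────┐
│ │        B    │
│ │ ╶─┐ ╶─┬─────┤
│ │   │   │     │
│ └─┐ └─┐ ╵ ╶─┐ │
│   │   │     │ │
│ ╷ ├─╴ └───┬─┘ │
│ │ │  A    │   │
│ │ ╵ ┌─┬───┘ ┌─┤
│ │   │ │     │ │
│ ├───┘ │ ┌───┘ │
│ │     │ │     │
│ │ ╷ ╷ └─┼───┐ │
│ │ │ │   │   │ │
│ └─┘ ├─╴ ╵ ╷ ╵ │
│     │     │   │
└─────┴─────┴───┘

Finding path from (3, 3) to (0, 5):
Path: (3,3) → (2,3) → (2,2) → (1,2) → (1,1) → (0,1) → (0,2) → (0,3) → (0,4) → (0,5)
Distance: 9 steps

Solution:

┌─┬─────────────┐
│ │↱ → → → B    │
│ │ ╶─┐ ╶─┬─────┤
│ │↑ ↰│   │     │
│ └─┐ └─┐ ╵ ╶─┐ │
│   │↑ ↰│     │ │
│ ╷ ├─╴ └───┬─┘ │
│ │ │  A    │   │
│ │ ╵ ┌─┬───┘ ┌─┤
│ │   │ │     │ │
│ ├───┘ │ ┌───┘ │
│ │     │ │     │
│ │ ╷ ╷ └─┼───┐ │
│ │ │ │   │   │ │
│ └─┘ ├─╴ ╵ ╷ ╵ │
│     │     │   │
└─────┴─────┴───┘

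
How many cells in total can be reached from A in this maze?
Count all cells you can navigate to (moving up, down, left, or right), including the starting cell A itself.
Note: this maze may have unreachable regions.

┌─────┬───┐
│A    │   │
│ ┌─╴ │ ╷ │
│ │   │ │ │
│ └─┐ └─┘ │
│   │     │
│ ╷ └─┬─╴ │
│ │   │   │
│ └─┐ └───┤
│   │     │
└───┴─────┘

Using BFS/flood-fill to find all reachable cells from A:
Maze size: 5 × 5 = 25 total cells
All cells are reachable — the maze is fully connected.
Reachable cells: 25

Reachable region (· marks reachable cells):

┌─────┬───┐
│A · ·│· ·│
│ ┌─╴ │ ╷ │
│·│· ·│·│·│
│ └─┐ └─┘ │
│· ·│· · ·│
│ ╷ └─┬─╴ │
│·│· ·│· ·│
│ └─┐ └───┤
│· ·│· · ·│
└───┴─────┘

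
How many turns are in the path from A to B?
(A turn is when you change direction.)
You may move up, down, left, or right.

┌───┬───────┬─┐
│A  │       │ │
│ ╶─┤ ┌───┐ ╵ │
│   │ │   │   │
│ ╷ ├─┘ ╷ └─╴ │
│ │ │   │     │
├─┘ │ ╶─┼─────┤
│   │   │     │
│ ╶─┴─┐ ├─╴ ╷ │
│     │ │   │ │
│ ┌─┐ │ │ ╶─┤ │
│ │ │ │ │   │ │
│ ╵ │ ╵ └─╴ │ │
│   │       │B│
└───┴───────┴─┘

Directions: down, right, down, down, left, down, right, right, down, down, right, right, right, up, left, up, right, up, right, down, down, down
Number of turns: 14

Solution:

┌───┬───────┬─┐
│A  │       │ │
│ ╶─┤ ┌───┐ ╵ │
│↳ ↓│ │   │   │
│ ╷ ├─┘ ╷ └─╴ │
│ │↓│   │     │
├─┘ │ ╶─┼─────┤
│↓ ↲│   │  ↱ ↓│
│ ╶─┴─┐ ├─╴ ╷ │
│↳ → ↓│ │↱ ↑│↓│
│ ┌─┐ │ │ ╶─┤ │
│ │ │↓│ │↑ ↰│↓│
│ ╵ │ ╵ └─╴ │ │
│   │↳ → → ↑│B│
└───┴───────┴─┘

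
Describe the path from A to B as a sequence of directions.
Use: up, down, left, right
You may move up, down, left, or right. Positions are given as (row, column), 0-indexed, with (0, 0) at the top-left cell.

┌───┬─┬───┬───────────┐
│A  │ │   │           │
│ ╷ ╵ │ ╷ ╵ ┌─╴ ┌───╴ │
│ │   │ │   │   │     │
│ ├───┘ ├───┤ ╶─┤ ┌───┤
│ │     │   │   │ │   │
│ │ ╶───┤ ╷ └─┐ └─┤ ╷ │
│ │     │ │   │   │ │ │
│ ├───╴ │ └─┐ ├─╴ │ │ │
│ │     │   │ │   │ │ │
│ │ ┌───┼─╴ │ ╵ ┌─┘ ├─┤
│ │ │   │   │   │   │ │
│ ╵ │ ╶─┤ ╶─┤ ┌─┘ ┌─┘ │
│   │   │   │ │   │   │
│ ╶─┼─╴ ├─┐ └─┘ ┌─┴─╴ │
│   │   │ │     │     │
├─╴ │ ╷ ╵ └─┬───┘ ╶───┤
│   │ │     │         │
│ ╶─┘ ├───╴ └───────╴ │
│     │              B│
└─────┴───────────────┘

Finding the path and converting it to directions:
Path through cells: (0,0) → (1,0) → (2,0) → (3,0) → (4,0) → (5,0) → (6,0) → (7,0) → (7,1) → (8,1) → (8,0) → (9,0) → (9,1) → (9,2) → (8,2) → (7,2) → (7,3) → (8,3) → (8,4) → (8,5) → (9,5) → (9,6) → (9,7) → (9,8) → (9,9) → (9,10)
Directions: down, down, down, down, down, down, down, right, down, left, down, right, right, up, up, right, down, right, right, down, right, right, right, right, right

Solution:

┌───┬─┬───┬───────────┐
│A  │ │   │           │
│ ╷ ╵ │ ╷ ╵ ┌─╴ ┌───╴ │
│↓│   │ │   │   │     │
│ ├───┘ ├───┤ ╶─┤ ┌───┤
│↓│     │   │   │ │   │
│ │ ╶───┤ ╷ └─┐ └─┤ ╷ │
│↓│     │ │   │   │ │ │
│ ├───╴ │ └─┐ ├─╴ │ │ │
│↓│     │   │ │   │ │ │
│ │ ┌───┼─╴ │ ╵ ┌─┘ ├─┤
│↓│ │   │   │   │   │ │
│ ╵ │ ╶─┤ ╶─┤ ┌─┘ ┌─┘ │
│↓  │   │   │ │   │   │
│ ╶─┼─╴ ├─┐ └─┘ ┌─┴─╴ │
│↳ ↓│↱ ↓│ │     │     │
├─╴ │ ╷ ╵ └─┬───┘ ╶───┤
│↓ ↲│↑│↳ → ↓│         │
│ ╶─┘ ├───╴ └───────╴ │
│↳ → ↑│    ↳ → → → → B│
└─────┴───────────────┘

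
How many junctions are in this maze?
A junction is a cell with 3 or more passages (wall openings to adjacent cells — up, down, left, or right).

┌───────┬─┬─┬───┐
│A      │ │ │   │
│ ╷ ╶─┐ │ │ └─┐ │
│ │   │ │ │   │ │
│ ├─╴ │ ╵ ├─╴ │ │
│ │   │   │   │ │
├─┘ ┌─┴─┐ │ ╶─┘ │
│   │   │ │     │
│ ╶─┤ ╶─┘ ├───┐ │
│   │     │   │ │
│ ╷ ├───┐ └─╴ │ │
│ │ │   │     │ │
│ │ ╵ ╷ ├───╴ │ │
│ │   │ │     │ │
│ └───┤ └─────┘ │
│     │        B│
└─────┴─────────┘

Checking each cell for number of passages:

Junctions found (3+ passages):
  (0, 1): 3 passages
  (2, 4): 3 passages
  (3, 7): 3 passages
  (4, 0): 3 passages
  (4, 4): 3 passages
  (5, 6): 3 passages
Total junctions: 6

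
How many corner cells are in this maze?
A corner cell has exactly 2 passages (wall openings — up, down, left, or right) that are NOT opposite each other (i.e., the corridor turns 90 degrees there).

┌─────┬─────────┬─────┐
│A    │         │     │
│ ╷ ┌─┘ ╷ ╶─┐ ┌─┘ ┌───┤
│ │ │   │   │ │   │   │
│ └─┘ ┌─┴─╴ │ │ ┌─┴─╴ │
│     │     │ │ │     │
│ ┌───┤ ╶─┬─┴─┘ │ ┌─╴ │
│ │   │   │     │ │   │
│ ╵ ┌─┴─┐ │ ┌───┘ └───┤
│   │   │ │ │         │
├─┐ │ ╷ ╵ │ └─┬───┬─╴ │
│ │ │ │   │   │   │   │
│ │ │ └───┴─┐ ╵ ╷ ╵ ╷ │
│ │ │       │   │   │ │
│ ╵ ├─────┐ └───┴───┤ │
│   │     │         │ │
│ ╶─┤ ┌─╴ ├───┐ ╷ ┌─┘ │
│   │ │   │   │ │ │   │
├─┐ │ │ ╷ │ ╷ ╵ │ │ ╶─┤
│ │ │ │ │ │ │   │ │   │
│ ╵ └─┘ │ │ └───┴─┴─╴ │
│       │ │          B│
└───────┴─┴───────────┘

Counting corner cells (2 non-opposite passages):
Total corners: 56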